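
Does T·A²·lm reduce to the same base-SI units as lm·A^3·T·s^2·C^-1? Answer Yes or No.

No

Left side:
  T = kg·s⁻²·A⁻¹.
  lm = cd.
  Combining: T·A²·lm = (kg·s⁻²·A⁻¹) · A² · cd = kg·s⁻²·A·cd.
Right side:
  lm = cd·sr = cd (luminous flux; sr is dimensionless).
  T = Wb/m² (flux density = flux per area),
      = kg·s⁻²·A⁻¹.
  C = A·s = s·A (charge = current × time).
  So C⁻¹ = s⁻¹·A⁻¹.
  Combining: lm·A³·T·s²·C⁻¹ = cd · A³ · (kg·s⁻²·A⁻¹) · s² · (s⁻¹·A⁻¹) = kg·s⁻¹·A·cd.
Left is kg·s⁻²·A·cd; right is kg·s⁻¹·A·cd — different.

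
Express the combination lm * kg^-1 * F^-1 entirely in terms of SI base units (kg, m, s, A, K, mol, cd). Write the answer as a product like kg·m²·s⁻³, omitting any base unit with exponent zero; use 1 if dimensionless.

m²·s⁻⁴·A⁻²·cd

lm = cd.
F = kg⁻¹·m⁻²·s⁴·A².
So F⁻¹ = kg·m²·s⁻⁴·A⁻².
Combining: lm·kg⁻¹·F⁻¹ = cd · kg⁻¹ · (kg·m²·s⁻⁴·A⁻²) = m²·s⁻⁴·A⁻²·cd.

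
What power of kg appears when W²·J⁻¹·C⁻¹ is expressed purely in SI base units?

1

W = J/s (power = energy per time),
    = kg·m²·s⁻³.
So W² = kg²·m⁴·s⁻⁶.
J = N·m (work = force × distance),
    = kg·m²·s⁻².
So J⁻¹ = kg⁻¹·m⁻²·s².
C = A·s = s·A (charge = current × time).
So C⁻¹ = s⁻¹·A⁻¹.
Combining: W²·J⁻¹·C⁻¹ = (kg²·m⁴·s⁻⁶) · (kg⁻¹·m⁻²·s²) · (s⁻¹·A⁻¹) = kg·m²·s⁻⁵·A⁻¹.
The exponent of kg is 1.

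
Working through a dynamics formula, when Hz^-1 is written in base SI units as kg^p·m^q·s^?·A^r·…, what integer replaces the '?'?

Hz = 1/s = s⁻¹ (frequency is cycles per second).
So Hz⁻¹ = s.
The exponent of s is 1.

1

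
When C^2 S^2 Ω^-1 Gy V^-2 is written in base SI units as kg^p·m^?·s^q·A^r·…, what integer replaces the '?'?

-8

C = s·A.
So C² = s²·A².
S = kg⁻¹·m⁻²·s³·A².
So S² = kg⁻²·m⁻⁴·s⁶·A⁴.
Ω = kg·m²·s⁻³·A⁻².
So Ω⁻¹ = kg⁻¹·m⁻²·s³·A².
Gy = m²·s⁻².
V = kg·m²·s⁻³·A⁻¹.
So V⁻² = kg⁻²·m⁻⁴·s⁶·A².
Combining: C²·S²·Ω⁻¹·Gy·V⁻² = (s²·A²) · (kg⁻²·m⁻⁴·s⁶·A⁴) · (kg⁻¹·m⁻²·s³·A²) · (m²·s⁻²) · (kg⁻²·m⁻⁴·s⁶·A²) = kg⁻⁵·m⁻⁸·s¹⁵·A¹⁰.
The exponent of m is -8.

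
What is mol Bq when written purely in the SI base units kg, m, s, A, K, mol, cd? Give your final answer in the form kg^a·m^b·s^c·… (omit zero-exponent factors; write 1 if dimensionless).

s⁻¹·mol

Bq = 1/s = s⁻¹ (activity is decays per second).
Combining: mol·Bq = mol · s⁻¹ = s⁻¹·mol.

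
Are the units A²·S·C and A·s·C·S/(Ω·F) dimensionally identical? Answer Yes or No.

No

Left side:
  S = kg⁻¹·m⁻²·s³·A².
  C = s·A.
  Combining: A²·S·C = A² · (kg⁻¹·m⁻²·s³·A²) · (s·A) = kg⁻¹·m⁻²·s⁴·A⁵.
Right side:
  Ω = kg·m²·s⁻³·A⁻².
  So Ω⁻¹ = kg⁻¹·m⁻²·s³·A².
  F = kg⁻¹·m⁻²·s⁴·A².
  So F⁻¹ = kg·m²·s⁻⁴·A⁻².
  C = s·A.
  S = kg⁻¹·m⁻²·s³·A².
  Combining: Ω⁻¹·A·F⁻¹·s·C·S = (kg⁻¹·m⁻²·s³·A²) · A · (kg·m²·s⁻⁴·A⁻²) · s · (s·A) · (kg⁻¹·m⁻²·s³·A²) = kg⁻¹·m⁻²·s⁴·A⁴.
Left is kg⁻¹·m⁻²·s⁴·A⁵; right is kg⁻¹·m⁻²·s⁴·A⁴ — different.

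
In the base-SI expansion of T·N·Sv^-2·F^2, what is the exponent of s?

T = Wb/m² (flux density = flux per area),
    = kg·s⁻²·A⁻¹.
N = kg·m/s² = kg·m·s⁻² (force = mass × acceleration).
Sv = J/kg (equivalent dose = energy per mass),
    = m²·s⁻².
So Sv⁻² = m⁻⁴·s⁴.
F = C/V (capacitance = charge per voltage),
    = A·s/(kg·m²·s⁻³·A⁻¹) (substituting C and V),
    = kg⁻¹·m⁻²·s⁴·A².
So F² = kg⁻²·m⁻⁴·s⁸·A⁴.
Combining: T·N·Sv⁻²·F² = (kg·s⁻²·A⁻¹) · (kg·m·s⁻²) · (m⁻⁴·s⁴) · (kg⁻²·m⁻⁴·s⁸·A⁴) = m⁻⁷·s⁸·A³.
The exponent of s is 8.

8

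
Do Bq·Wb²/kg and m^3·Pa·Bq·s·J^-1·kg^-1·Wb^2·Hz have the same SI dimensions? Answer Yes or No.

Yes

Left side:
  Bq = 1/s = s⁻¹ (activity is decays per second).
  Wb = V·s (flux: a volt is a weber per second),
      = kg·m²·s⁻²·A⁻¹.
  So Wb² = kg²·m⁴·s⁻⁴·A⁻².
  Combining: kg⁻¹·Bq·Wb² = kg⁻¹ · s⁻¹ · (kg²·m⁴·s⁻⁴·A⁻²) = kg·m⁴·s⁻⁵·A⁻².
Right side:
  Pa = kg·m⁻¹·s⁻².
  Bq = s⁻¹.
  J = kg·m²·s⁻².
  So J⁻¹ = kg⁻¹·m⁻²·s².
  Wb = kg·m²·s⁻²·A⁻¹.
  So Wb² = kg²·m⁴·s⁻⁴·A⁻².
  Hz = s⁻¹.
  Combining: m³·Pa·Bq·s·J⁻¹·kg⁻¹·Wb²·Hz = m³ · (kg·m⁻¹·s⁻²) · s⁻¹ · s · (kg⁻¹·m⁻²·s²) · kg⁻¹ · (kg²·m⁴·s⁻⁴·A⁻²) · s⁻¹ = kg·m⁴·s⁻⁵·A⁻².
Both reduce to kg·m⁴·s⁻⁵·A⁻².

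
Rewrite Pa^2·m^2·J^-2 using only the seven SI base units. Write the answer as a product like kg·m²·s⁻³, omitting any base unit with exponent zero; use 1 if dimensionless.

m⁻⁴

Pa = N/m² (pressure = force per area),
    = kg·m⁻¹·s⁻².
So Pa² = kg²·m⁻²·s⁻⁴.
J = N·m (work = force × distance),
    = kg·m²·s⁻².
So J⁻² = kg⁻²·m⁻⁴·s⁴.
Combining: Pa²·m²·J⁻² = (kg²·m⁻²·s⁻⁴) · m² · (kg⁻²·m⁻⁴·s⁴) = m⁻⁴.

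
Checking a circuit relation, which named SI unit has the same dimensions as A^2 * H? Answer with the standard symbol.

H = kg·m²·s⁻²·A⁻².
Combining: A²·H = A² · (kg·m²·s⁻²·A⁻²) = kg·m²·s⁻².
kg·m²·s⁻² is the base-SI form of the joule.

J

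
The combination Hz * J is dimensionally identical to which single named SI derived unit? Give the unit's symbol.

W

Hz = 1/s = s⁻¹ (frequency is cycles per second).
J = N·m (work = force × distance),
    = kg·m²·s⁻².
Combining: Hz·J = s⁻¹ · (kg·m²·s⁻²) = kg·m²·s⁻³.
kg·m²·s⁻³ is the base-SI form of the watt.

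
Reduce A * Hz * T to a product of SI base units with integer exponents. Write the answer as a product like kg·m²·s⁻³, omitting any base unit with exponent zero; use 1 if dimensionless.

Hz = 1/s = s⁻¹ (frequency is cycles per second).
T = Wb/m² (flux density = flux per area),
    = kg·s⁻²·A⁻¹.
Combining: A·Hz·T = A · s⁻¹ · (kg·s⁻²·A⁻¹) = kg·s⁻³.

kg·s⁻³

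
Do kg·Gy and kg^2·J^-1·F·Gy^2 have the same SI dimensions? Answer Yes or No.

Left side:
  Gy = m²·s⁻².
  Combining: kg·Gy = kg · (m²·s⁻²) = kg·m²·s⁻².
Right side:
  J = N·m (work = force × distance),
      = kg·m²·s⁻².
  So J⁻¹ = kg⁻¹·m⁻²·s².
  F = C/V (capacitance = charge per voltage),
      = A·s/(kg·m²·s⁻³·A⁻¹) (substituting C and V),
      = kg⁻¹·m⁻²·s⁴·A².
  Gy = J/kg (absorbed dose = energy per mass),
      = m²·s⁻².
  So Gy² = m⁴·s⁻⁴.
  Combining: kg²·J⁻¹·F·Gy² = kg² · (kg⁻¹·m⁻²·s²) · (kg⁻¹·m⁻²·s⁴·A²) · (m⁴·s⁻⁴) = s²·A².
Left is kg·m²·s⁻²; right is s²·A² — different.

No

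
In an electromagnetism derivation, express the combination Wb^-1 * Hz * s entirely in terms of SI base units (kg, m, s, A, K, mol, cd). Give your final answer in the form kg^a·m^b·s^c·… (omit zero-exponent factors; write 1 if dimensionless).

Wb = V·s (flux: a volt is a weber per second),
    = kg·m²·s⁻²·A⁻¹.
So Wb⁻¹ = kg⁻¹·m⁻²·s²·A.
Hz = 1/s = s⁻¹ (frequency is cycles per second).
Combining: Wb⁻¹·Hz·s = (kg⁻¹·m⁻²·s²·A) · s⁻¹ · s = kg⁻¹·m⁻²·s²·A.

kg⁻¹·m⁻²·s²·A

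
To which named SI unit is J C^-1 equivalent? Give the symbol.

V

J = N·m (work = force × distance),
    = kg·m²·s⁻².
C = A·s = s·A (charge = current × time).
So C⁻¹ = s⁻¹·A⁻¹.
Combining: J·C⁻¹ = (kg·m²·s⁻²) · (s⁻¹·A⁻¹) = kg·m²·s⁻³·A⁻¹.
kg·m²·s⁻³·A⁻¹ is the base-SI form of the volt.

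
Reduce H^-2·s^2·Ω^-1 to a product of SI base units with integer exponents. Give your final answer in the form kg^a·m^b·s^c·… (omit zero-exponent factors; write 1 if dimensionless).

kg⁻³·m⁻⁶·s⁹·A⁶

H = kg·m²·s⁻²·A⁻².
So H⁻² = kg⁻²·m⁻⁴·s⁴·A⁴.
Ω = kg·m²·s⁻³·A⁻².
So Ω⁻¹ = kg⁻¹·m⁻²·s³·A².
Combining: H⁻²·s²·Ω⁻¹ = (kg⁻²·m⁻⁴·s⁴·A⁴) · s² · (kg⁻¹·m⁻²·s³·A²) = kg⁻³·m⁻⁶·s⁹·A⁶.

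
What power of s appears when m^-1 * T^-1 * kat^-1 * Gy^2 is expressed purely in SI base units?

-1

T = Wb/m² (flux density = flux per area),
    = kg·s⁻²·A⁻¹.
So T⁻¹ = kg⁻¹·s²·A.
kat = mol/s = s⁻¹·mol (catalytic activity).
So kat⁻¹ = s·mol⁻¹.
Gy = J/kg (absorbed dose = energy per mass),
    = m²·s⁻².
So Gy² = m⁴·s⁻⁴.
Combining: m⁻¹·T⁻¹·kat⁻¹·Gy² = m⁻¹ · (kg⁻¹·s²·A) · (s·mol⁻¹) · (m⁴·s⁻⁴) = kg⁻¹·m³·s⁻¹·A·mol⁻¹.
The exponent of s is -1.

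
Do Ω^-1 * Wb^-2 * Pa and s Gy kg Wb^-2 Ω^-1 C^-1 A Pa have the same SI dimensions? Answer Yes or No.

Left side:
  Ω = V/A (resistance = voltage per current),
      = kg·m²·s⁻³·A⁻².
  So Ω⁻¹ = kg⁻¹·m⁻²·s³·A².
  Wb = V·s (flux: a volt is a weber per second),
      = kg·m²·s⁻²·A⁻¹.
  So Wb⁻² = kg⁻²·m⁻⁴·s⁴·A².
  Pa = N/m² (pressure = force per area),
      = kg·m⁻¹·s⁻².
  Combining: Ω⁻¹·Wb⁻²·Pa = (kg⁻¹·m⁻²·s³·A²) · (kg⁻²·m⁻⁴·s⁴·A²) · (kg·m⁻¹·s⁻²) = kg⁻²·m⁻⁷·s⁵·A⁴.
Right side:
  Gy = m²·s⁻².
  Wb = kg·m²·s⁻²·A⁻¹.
  So Wb⁻² = kg⁻²·m⁻⁴·s⁴·A².
  Ω = kg·m²·s⁻³·A⁻².
  So Ω⁻¹ = kg⁻¹·m⁻²·s³·A².
  C = s·A.
  So C⁻¹ = s⁻¹·A⁻¹.
  Pa = kg·m⁻¹·s⁻².
  Combining: s·Gy·kg·Wb⁻²·Ω⁻¹·C⁻¹·A·Pa = s · (m²·s⁻²) · kg · (kg⁻²·m⁻⁴·s⁴·A²) · (kg⁻¹·m⁻²·s³·A²) · (s⁻¹·A⁻¹) · A · (kg·m⁻¹·s⁻²) = kg⁻¹·m⁻⁵·s³·A⁴.
Left is kg⁻²·m⁻⁷·s⁵·A⁴; right is kg⁻¹·m⁻⁵·s³·A⁴ — different.

No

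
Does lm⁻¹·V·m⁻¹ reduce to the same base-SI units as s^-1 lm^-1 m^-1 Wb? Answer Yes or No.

Yes

Left side:
  lm = cd.
  So lm⁻¹ = cd⁻¹.
  V = kg·m²·s⁻³·A⁻¹.
  Combining: lm⁻¹·V·m⁻¹ = cd⁻¹ · (kg·m²·s⁻³·A⁻¹) · m⁻¹ = kg·m·s⁻³·A⁻¹·cd⁻¹.
Right side:
  lm = cd·sr = cd (luminous flux; sr is dimensionless).
  So lm⁻¹ = cd⁻¹.
  Wb = V·s (flux: a volt is a weber per second),
      = kg·m²·s⁻²·A⁻¹.
  Combining: s⁻¹·lm⁻¹·m⁻¹·Wb = s⁻¹ · cd⁻¹ · m⁻¹ · (kg·m²·s⁻²·A⁻¹) = kg·m·s⁻³·A⁻¹·cd⁻¹.
Both reduce to kg·m·s⁻³·A⁻¹·cd⁻¹.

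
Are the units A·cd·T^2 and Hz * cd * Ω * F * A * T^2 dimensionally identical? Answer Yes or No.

Yes

Left side:
  T = kg·s⁻²·A⁻¹.
  So T² = kg²·s⁻⁴·A⁻².
  Combining: A·cd·T² = A · cd · (kg²·s⁻⁴·A⁻²) = kg²·s⁻⁴·A⁻¹·cd.
Right side:
  Hz = s⁻¹.
  Ω = kg·m²·s⁻³·A⁻².
  F = kg⁻¹·m⁻²·s⁴·A².
  T = kg·s⁻²·A⁻¹.
  So T² = kg²·s⁻⁴·A⁻².
  Combining: Hz·cd·Ω·F·A·T² = s⁻¹ · cd · (kg·m²·s⁻³·A⁻²) · (kg⁻¹·m⁻²·s⁴·A²) · A · (kg²·s⁻⁴·A⁻²) = kg²·s⁻⁴·A⁻¹·cd.
Both reduce to kg²·s⁻⁴·A⁻¹·cd.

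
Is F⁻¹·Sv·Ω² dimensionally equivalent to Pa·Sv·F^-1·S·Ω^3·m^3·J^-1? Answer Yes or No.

Left side:
  F = C/V (capacitance = charge per voltage),
      = A·s/(kg·m²·s⁻³·A⁻¹) (substituting C and V),
      = kg⁻¹·m⁻²·s⁴·A².
  So F⁻¹ = kg·m²·s⁻⁴·A⁻².
  Sv = J/kg (equivalent dose = energy per mass),
      = m²·s⁻².
  Ω = V/A (resistance = voltage per current),
      = kg·m²·s⁻³·A⁻².
  So Ω² = kg²·m⁴·s⁻⁶·A⁻⁴.
  Combining: F⁻¹·Sv·Ω² = (kg·m²·s⁻⁴·A⁻²) · (m²·s⁻²) · (kg²·m⁴·s⁻⁶·A⁻⁴) = kg³·m⁸·s⁻¹²·A⁻⁶.
Right side:
  Pa = kg·m⁻¹·s⁻².
  Sv = m²·s⁻².
  F = kg⁻¹·m⁻²·s⁴·A².
  So F⁻¹ = kg·m²·s⁻⁴·A⁻².
  S = kg⁻¹·m⁻²·s³·A².
  Ω = kg·m²·s⁻³·A⁻².
  So Ω³ = kg³·m⁶·s⁻⁹·A⁻⁶.
  J = kg·m²·s⁻².
  So J⁻¹ = kg⁻¹·m⁻²·s².
  Combining: Pa·Sv·F⁻¹·S·Ω³·m³·J⁻¹ = (kg·m⁻¹·s⁻²) · (m²·s⁻²) · (kg·m²·s⁻⁴·A⁻²) · (kg⁻¹·m⁻²·s³·A²) · (kg³·m⁶·s⁻⁹·A⁻⁶) · m³ · (kg⁻¹·m⁻²·s²) = kg³·m⁸·s⁻¹²·A⁻⁶.
Both reduce to kg³·m⁸·s⁻¹²·A⁻⁶.

Yes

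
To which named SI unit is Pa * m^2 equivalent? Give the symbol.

N

Pa = N/m² (pressure = force per area),
    = kg·m⁻¹·s⁻².
Combining: Pa·m² = (kg·m⁻¹·s⁻²) · m² = kg·m·s⁻².
kg·m·s⁻² is the base-SI form of the newton.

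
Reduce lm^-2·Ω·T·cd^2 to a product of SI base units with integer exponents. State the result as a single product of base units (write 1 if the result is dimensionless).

lm = cd.
So lm⁻² = cd⁻².
Ω = kg·m²·s⁻³·A⁻².
T = kg·s⁻²·A⁻¹.
Combining: lm⁻²·Ω·T·cd² = cd⁻² · (kg·m²·s⁻³·A⁻²) · (kg·s⁻²·A⁻¹) · cd² = kg²·m²·s⁻⁵·A⁻³.

kg²·m²·s⁻⁵·A⁻³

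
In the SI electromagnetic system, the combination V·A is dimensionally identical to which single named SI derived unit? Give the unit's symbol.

W

V = W/A (potential = power per current),
    = kg·m²·s⁻³·A⁻¹.
Combining: V·A = (kg·m²·s⁻³·A⁻¹) · A = kg·m²·s⁻³.
kg·m²·s⁻³ is the base-SI form of the watt.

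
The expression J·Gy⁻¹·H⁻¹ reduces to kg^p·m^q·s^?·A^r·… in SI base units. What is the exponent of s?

J = N·m (work = force × distance),
    = kg·m²·s⁻².
Gy = J/kg (absorbed dose = energy per mass),
    = m²·s⁻².
So Gy⁻¹ = m⁻²·s².
H = Wb/A (inductance = flux per current),
    = kg·m²·s⁻²·A⁻².
So H⁻¹ = kg⁻¹·m⁻²·s²·A².
Combining: J·Gy⁻¹·H⁻¹ = (kg·m²·s⁻²) · (m⁻²·s²) · (kg⁻¹·m⁻²·s²·A²) = m⁻²·s²·A².
The exponent of s is 2.

2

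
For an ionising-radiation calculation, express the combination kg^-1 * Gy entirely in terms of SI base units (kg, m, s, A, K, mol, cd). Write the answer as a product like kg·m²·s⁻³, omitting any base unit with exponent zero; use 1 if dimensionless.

Gy = J/kg (absorbed dose = energy per mass),
    = m²·s⁻².
Combining: kg⁻¹·Gy = kg⁻¹ · (m²·s⁻²) = kg⁻¹·m²·s⁻².

kg⁻¹·m²·s⁻²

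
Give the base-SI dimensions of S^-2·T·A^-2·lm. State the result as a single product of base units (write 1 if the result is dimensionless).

S = 1/Ω (conductance is reciprocal resistance),
    = kg⁻¹·m⁻²·s³·A².
So S⁻² = kg²·m⁴·s⁻⁶·A⁻⁴.
T = Wb/m² (flux density = flux per area),
    = kg·s⁻²·A⁻¹.
lm = cd·sr = cd (luminous flux; sr is dimensionless).
Combining: S⁻²·T·A⁻²·lm = (kg²·m⁴·s⁻⁶·A⁻⁴) · (kg·s⁻²·A⁻¹) · A⁻² · cd = kg³·m⁴·s⁻⁸·A⁻⁷·cd.

kg³·m⁴·s⁻⁸·A⁻⁷·cd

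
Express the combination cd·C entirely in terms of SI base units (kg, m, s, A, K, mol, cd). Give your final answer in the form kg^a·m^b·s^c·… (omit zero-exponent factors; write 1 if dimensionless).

C = A·s = s·A (charge = current × time).
Combining: cd·C = cd · (s·A) = s·A·cd.

s·A·cd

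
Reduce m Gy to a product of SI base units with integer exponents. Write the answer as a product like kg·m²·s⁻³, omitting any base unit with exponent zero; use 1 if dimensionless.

m³·s⁻²

Gy = J/kg (absorbed dose = energy per mass),
    = m²·s⁻².
Combining: m·Gy = m · (m²·s⁻²) = m³·s⁻².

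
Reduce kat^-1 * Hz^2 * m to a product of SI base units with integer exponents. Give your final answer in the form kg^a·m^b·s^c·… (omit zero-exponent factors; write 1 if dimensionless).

m·s⁻¹·mol⁻¹

kat = mol/s = s⁻¹·mol (catalytic activity).
So kat⁻¹ = s·mol⁻¹.
Hz = 1/s = s⁻¹ (frequency is cycles per second).
So Hz² = s⁻².
Combining: kat⁻¹·Hz²·m = (s·mol⁻¹) · s⁻² · m = m·s⁻¹·mol⁻¹.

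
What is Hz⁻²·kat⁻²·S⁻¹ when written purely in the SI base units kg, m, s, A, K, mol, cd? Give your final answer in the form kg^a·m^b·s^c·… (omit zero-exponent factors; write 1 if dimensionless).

kg·m²·s·A⁻²·mol⁻²

Hz = s⁻¹.
So Hz⁻² = s².
kat = s⁻¹·mol.
So kat⁻² = s²·mol⁻².
S = kg⁻¹·m⁻²·s³·A².
So S⁻¹ = kg·m²·s⁻³·A⁻².
Combining: Hz⁻²·kat⁻²·S⁻¹ = s² · (s²·mol⁻²) · (kg·m²·s⁻³·A⁻²) = kg·m²·s·A⁻²·mol⁻².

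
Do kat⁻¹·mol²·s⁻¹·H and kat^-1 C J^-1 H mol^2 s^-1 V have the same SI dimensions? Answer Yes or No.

Yes

Left side:
  kat = mol/s = s⁻¹·mol (catalytic activity).
  So kat⁻¹ = s·mol⁻¹.
  H = Wb/A (inductance = flux per current),
      = kg·m²·s⁻²·A⁻².
  Combining: kat⁻¹·mol²·s⁻¹·H = (s·mol⁻¹) · mol² · s⁻¹ · (kg·m²·s⁻²·A⁻²) = kg·m²·s⁻²·A⁻²·mol.
Right side:
  kat = mol/s = s⁻¹·mol (catalytic activity).
  So kat⁻¹ = s·mol⁻¹.
  C = A·s = s·A (charge = current × time).
  J = N·m (work = force × distance),
      = kg·m²·s⁻².
  So J⁻¹ = kg⁻¹·m⁻²·s².
  H = Wb/A (inductance = flux per current),
      = kg·m²·s⁻²·A⁻².
  V = W/A (potential = power per current),
      = kg·m²·s⁻³·A⁻¹.
  Combining: kat⁻¹·C·J⁻¹·H·mol²·s⁻¹·V = (s·mol⁻¹) · (s·A) · (kg⁻¹·m⁻²·s²) · (kg·m²·s⁻²·A⁻²) · mol² · s⁻¹ · (kg·m²·s⁻³·A⁻¹) = kg·m²·s⁻²·A⁻²·mol.
Both reduce to kg·m²·s⁻²·A⁻²·mol.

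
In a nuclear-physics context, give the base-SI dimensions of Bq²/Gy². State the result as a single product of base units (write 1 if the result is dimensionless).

m⁻⁴·s²

Bq = 1/s = s⁻¹ (activity is decays per second).
So Bq² = s⁻².
Gy = J/kg (absorbed dose = energy per mass),
    = m²·s⁻².
So Gy⁻² = m⁻⁴·s⁴.
Combining: Bq²·Gy⁻² = s⁻² · (m⁻⁴·s⁴) = m⁻⁴·s².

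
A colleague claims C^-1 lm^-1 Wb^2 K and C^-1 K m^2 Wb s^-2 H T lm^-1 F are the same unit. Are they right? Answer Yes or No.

Left side:
  C = s·A.
  So C⁻¹ = s⁻¹·A⁻¹.
  lm = cd.
  So lm⁻¹ = cd⁻¹.
  Wb = kg·m²·s⁻²·A⁻¹.
  So Wb² = kg²·m⁴·s⁻⁴·A⁻².
  Combining: C⁻¹·lm⁻¹·Wb²·K = (s⁻¹·A⁻¹) · cd⁻¹ · (kg²·m⁴·s⁻⁴·A⁻²) · K = kg²·m⁴·s⁻⁵·A⁻³·K·cd⁻¹.
Right side:
  C = A·s = s·A (charge = current × time).
  So C⁻¹ = s⁻¹·A⁻¹.
  Wb = V·s (flux: a volt is a weber per second),
      = kg·m²·s⁻²·A⁻¹.
  H = Wb/A (inductance = flux per current),
      = kg·m²·s⁻²·A⁻².
  T = Wb/m² (flux density = flux per area),
      = kg·s⁻²·A⁻¹.
  lm = cd·sr = cd (luminous flux; sr is dimensionless).
  So lm⁻¹ = cd⁻¹.
  F = C/V (capacitance = charge per voltage),
      = A·s/(kg·m²·s⁻³·A⁻¹) (substituting C and V),
      = kg⁻¹·m⁻²·s⁴·A².
  Combining: C⁻¹·K·m²·Wb·s⁻²·H·T·lm⁻¹·F = (s⁻¹·A⁻¹) · K · m² · (kg·m²·s⁻²·A⁻¹) · s⁻² · (kg·m²·s⁻²·A⁻²) · (kg·s⁻²·A⁻¹) · cd⁻¹ · (kg⁻¹·m⁻²·s⁴·A²) = kg²·m⁴·s⁻⁵·A⁻³·K·cd⁻¹.
Both reduce to kg²·m⁴·s⁻⁵·A⁻³·K·cd⁻¹.

Yes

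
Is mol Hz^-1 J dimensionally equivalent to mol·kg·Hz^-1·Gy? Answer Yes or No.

Yes

Left side:
  Hz = 1/s = s⁻¹ (frequency is cycles per second).
  So Hz⁻¹ = s.
  J = N·m (work = force × distance),
      = kg·m²·s⁻².
  Combining: mol·Hz⁻¹·J = mol · s · (kg·m²·s⁻²) = kg·m²·s⁻¹·mol.
Right side:
  Hz = 1/s = s⁻¹ (frequency is cycles per second).
  So Hz⁻¹ = s.
  Gy = J/kg (absorbed dose = energy per mass),
      = m²·s⁻².
  Combining: mol·kg·Hz⁻¹·Gy = mol · kg · s · (m²·s⁻²) = kg·m²·s⁻¹·mol.
Both reduce to kg·m²·s⁻¹·mol.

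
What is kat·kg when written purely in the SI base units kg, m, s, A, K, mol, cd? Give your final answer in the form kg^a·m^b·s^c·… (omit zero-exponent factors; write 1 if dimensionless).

kat = s⁻¹·mol.
Combining: kat·kg = (s⁻¹·mol) · kg = kg·s⁻¹·mol.

kg·s⁻¹·mol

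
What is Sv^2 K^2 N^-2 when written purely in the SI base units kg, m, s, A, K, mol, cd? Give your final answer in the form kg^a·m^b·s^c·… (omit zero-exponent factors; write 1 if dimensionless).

kg⁻²·m²·K²

Sv = J/kg (equivalent dose = energy per mass),
    = m²·s⁻².
So Sv² = m⁴·s⁻⁴.
N = kg·m/s² = kg·m·s⁻² (force = mass × acceleration).
So N⁻² = kg⁻²·m⁻²·s⁴.
Combining: Sv²·K²·N⁻² = (m⁴·s⁻⁴) · K² · (kg⁻²·m⁻²·s⁴) = kg⁻²·m²·K².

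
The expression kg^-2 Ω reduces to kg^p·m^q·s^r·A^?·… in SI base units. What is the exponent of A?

-2

Ω = kg·m²·s⁻³·A⁻².
Combining: kg⁻²·Ω = kg⁻² · (kg·m²·s⁻³·A⁻²) = kg⁻¹·m²·s⁻³·A⁻².
The exponent of A is -2.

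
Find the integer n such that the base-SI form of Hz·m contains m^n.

1

Hz = s⁻¹.
Combining: Hz·m = s⁻¹ · m = m·s⁻¹.
The exponent of m is 1.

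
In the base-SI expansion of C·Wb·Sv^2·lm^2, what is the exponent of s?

C = s·A.
Wb = kg·m²·s⁻²·A⁻¹.
Sv = m²·s⁻².
So Sv² = m⁴·s⁻⁴.
lm = cd.
So lm² = cd².
Combining: C·Wb·Sv²·lm² = (s·A) · (kg·m²·s⁻²·A⁻¹) · (m⁴·s⁻⁴) · cd² = kg·m⁶·s⁻⁵·cd².
The exponent of s is -5.

-5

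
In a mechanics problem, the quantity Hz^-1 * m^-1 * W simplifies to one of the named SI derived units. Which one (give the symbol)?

N

Hz = s⁻¹.
So Hz⁻¹ = s.
W = kg·m²·s⁻³.
Combining: Hz⁻¹·m⁻¹·W = s · m⁻¹ · (kg·m²·s⁻³) = kg·m·s⁻².
kg·m·s⁻² is the base-SI form of the newton.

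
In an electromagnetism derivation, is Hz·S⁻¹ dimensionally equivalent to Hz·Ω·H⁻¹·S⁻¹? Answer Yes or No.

Left side:
  Hz = 1/s = s⁻¹ (frequency is cycles per second).
  S = 1/Ω (conductance is reciprocal resistance),
      = kg⁻¹·m⁻²·s³·A².
  So S⁻¹ = kg·m²·s⁻³·A⁻².
  Combining: Hz·S⁻¹ = s⁻¹ · (kg·m²·s⁻³·A⁻²) = kg·m²·s⁻⁴·A⁻².
Right side:
  Hz = s⁻¹.
  Ω = kg·m²·s⁻³·A⁻².
  H = kg·m²·s⁻²·A⁻².
  So H⁻¹ = kg⁻¹·m⁻²·s²·A².
  S = kg⁻¹·m⁻²·s³·A².
  So S⁻¹ = kg·m²·s⁻³·A⁻².
  Combining: Hz·Ω·H⁻¹·S⁻¹ = s⁻¹ · (kg·m²·s⁻³·A⁻²) · (kg⁻¹·m⁻²·s²·A²) · (kg·m²·s⁻³·A⁻²) = kg·m²·s⁻⁵·A⁻².
Left is kg·m²·s⁻⁴·A⁻²; right is kg·m²·s⁻⁵·A⁻² — different.

No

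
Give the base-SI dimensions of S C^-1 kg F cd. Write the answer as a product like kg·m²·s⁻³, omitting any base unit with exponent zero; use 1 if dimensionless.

S = kg⁻¹·m⁻²·s³·A².
C = s·A.
So C⁻¹ = s⁻¹·A⁻¹.
F = kg⁻¹·m⁻²·s⁴·A².
Combining: S·C⁻¹·kg·F·cd = (kg⁻¹·m⁻²·s³·A²) · (s⁻¹·A⁻¹) · kg · (kg⁻¹·m⁻²·s⁴·A²) · cd = kg⁻¹·m⁻⁴·s⁶·A³·cd.

kg⁻¹·m⁻⁴·s⁶·A³·cd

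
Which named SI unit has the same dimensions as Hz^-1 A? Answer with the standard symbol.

Hz = 1/s = s⁻¹ (frequency is cycles per second).
So Hz⁻¹ = s.
Combining: Hz⁻¹·A = s · A = s·A.
s·A is the base-SI form of the coulomb.

C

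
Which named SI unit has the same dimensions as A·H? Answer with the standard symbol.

Wb

H = Wb/A (inductance = flux per current),
    = kg·m²·s⁻²·A⁻².
Combining: A·H = A · (kg·m²·s⁻²·A⁻²) = kg·m²·s⁻²·A⁻¹.
kg·m²·s⁻²·A⁻¹ is the base-SI form of the weber.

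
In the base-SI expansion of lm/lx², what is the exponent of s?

0

lm = cd.
lx = m⁻²·cd.
So lx⁻² = m⁴·cd⁻².
Combining: lm·lx⁻² = cd · (m⁴·cd⁻²) = m⁴·cd⁻¹.
The exponent of s is 0.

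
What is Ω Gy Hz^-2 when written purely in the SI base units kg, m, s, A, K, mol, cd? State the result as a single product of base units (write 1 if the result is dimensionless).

kg·m⁴·s⁻³·A⁻²

Ω = kg·m²·s⁻³·A⁻².
Gy = m²·s⁻².
Hz = s⁻¹.
So Hz⁻² = s².
Combining: Ω·Gy·Hz⁻² = (kg·m²·s⁻³·A⁻²) · (m²·s⁻²) · s² = kg·m⁴·s⁻³·A⁻².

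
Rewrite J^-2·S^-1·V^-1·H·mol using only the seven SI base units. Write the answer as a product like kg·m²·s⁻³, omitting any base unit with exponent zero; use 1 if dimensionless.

J = N·m (work = force × distance),
    = kg·m²·s⁻².
So J⁻² = kg⁻²·m⁻⁴·s⁴.
S = 1/Ω (conductance is reciprocal resistance),
    = kg⁻¹·m⁻²·s³·A².
So S⁻¹ = kg·m²·s⁻³·A⁻².
V = W/A (potential = power per current),
    = kg·m²·s⁻³·A⁻¹.
So V⁻¹ = kg⁻¹·m⁻²·s³·A.
H = Wb/A (inductance = flux per current),
    = kg·m²·s⁻²·A⁻².
Combining: J⁻²·S⁻¹·V⁻¹·H·mol = (kg⁻²·m⁻⁴·s⁴) · (kg·m²·s⁻³·A⁻²) · (kg⁻¹·m⁻²·s³·A) · (kg·m²·s⁻²·A⁻²) · mol = kg⁻¹·m⁻²·s²·A⁻³·mol.

kg⁻¹·m⁻²·s²·A⁻³·mol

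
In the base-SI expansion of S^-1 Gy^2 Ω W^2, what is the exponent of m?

S = 1/Ω (conductance is reciprocal resistance),
    = kg⁻¹·m⁻²·s³·A².
So S⁻¹ = kg·m²·s⁻³·A⁻².
Gy = J/kg (absorbed dose = energy per mass),
    = m²·s⁻².
So Gy² = m⁴·s⁻⁴.
Ω = V/A (resistance = voltage per current),
    = kg·m²·s⁻³·A⁻².
W = J/s (power = energy per time),
    = kg·m²·s⁻³.
So W² = kg²·m⁴·s⁻⁶.
Combining: S⁻¹·Gy²·Ω·W² = (kg·m²·s⁻³·A⁻²) · (m⁴·s⁻⁴) · (kg·m²·s⁻³·A⁻²) · (kg²·m⁴·s⁻⁶) = kg⁴·m¹²·s⁻¹⁶·A⁻⁴.
The exponent of m is 12.

12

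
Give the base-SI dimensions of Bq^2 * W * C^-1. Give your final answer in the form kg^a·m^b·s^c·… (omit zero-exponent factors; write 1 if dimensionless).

Bq = 1/s = s⁻¹ (activity is decays per second).
So Bq² = s⁻².
W = J/s (power = energy per time),
    = kg·m²·s⁻³.
C = A·s = s·A (charge = current × time).
So C⁻¹ = s⁻¹·A⁻¹.
Combining: Bq²·W·C⁻¹ = s⁻² · (kg·m²·s⁻³) · (s⁻¹·A⁻¹) = kg·m²·s⁻⁶·A⁻¹.

kg·m²·s⁻⁶·A⁻¹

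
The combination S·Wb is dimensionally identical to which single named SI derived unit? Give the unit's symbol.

C

S = kg⁻¹·m⁻²·s³·A².
Wb = kg·m²·s⁻²·A⁻¹.
Combining: S·Wb = (kg⁻¹·m⁻²·s³·A²) · (kg·m²·s⁻²·A⁻¹) = s·A.
s·A is the base-SI form of the coulomb.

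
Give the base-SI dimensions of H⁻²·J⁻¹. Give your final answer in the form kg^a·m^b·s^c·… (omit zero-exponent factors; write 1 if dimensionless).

H = Wb/A (inductance = flux per current),
    = kg·m²·s⁻²·A⁻².
So H⁻² = kg⁻²·m⁻⁴·s⁴·A⁴.
J = N·m (work = force × distance),
    = kg·m²·s⁻².
So J⁻¹ = kg⁻¹·m⁻²·s².
Combining: H⁻²·J⁻¹ = (kg⁻²·m⁻⁴·s⁴·A⁴) · (kg⁻¹·m⁻²·s²) = kg⁻³·m⁻⁶·s⁶·A⁴.

kg⁻³·m⁻⁶·s⁶·A⁴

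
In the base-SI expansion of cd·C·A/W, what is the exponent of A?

2

W = J/s (power = energy per time),
    = kg·m²·s⁻³.
So W⁻¹ = kg⁻¹·m⁻²·s³.
C = A·s = s·A (charge = current × time).
Combining: cd·W⁻¹·C·A = cd · (kg⁻¹·m⁻²·s³) · (s·A) · A = kg⁻¹·m⁻²·s⁴·A²·cd.
The exponent of A is 2.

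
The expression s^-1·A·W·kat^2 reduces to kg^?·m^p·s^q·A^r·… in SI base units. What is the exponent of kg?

W = kg·m²·s⁻³.
kat = s⁻¹·mol.
So kat² = s⁻²·mol².
Combining: s⁻¹·A·W·kat² = s⁻¹ · A · (kg·m²·s⁻³) · (s⁻²·mol²) = kg·m²·s⁻⁶·A·mol².
The exponent of kg is 1.

1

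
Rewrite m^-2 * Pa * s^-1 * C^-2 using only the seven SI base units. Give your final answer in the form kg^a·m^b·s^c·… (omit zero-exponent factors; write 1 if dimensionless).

Pa = N/m² (pressure = force per area),
    = kg·m⁻¹·s⁻².
C = A·s = s·A (charge = current × time).
So C⁻² = s⁻²·A⁻².
Combining: m⁻²·Pa·s⁻¹·C⁻² = m⁻² · (kg·m⁻¹·s⁻²) · s⁻¹ · (s⁻²·A⁻²) = kg·m⁻³·s⁻⁵·A⁻².

kg·m⁻³·s⁻⁵·A⁻²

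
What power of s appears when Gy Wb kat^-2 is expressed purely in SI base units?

Gy = J/kg (absorbed dose = energy per mass),
    = m²·s⁻².
Wb = V·s (flux: a volt is a weber per second),
    = kg·m²·s⁻²·A⁻¹.
kat = mol/s = s⁻¹·mol (catalytic activity).
So kat⁻² = s²·mol⁻².
Combining: Gy·Wb·kat⁻² = (m²·s⁻²) · (kg·m²·s⁻²·A⁻¹) · (s²·mol⁻²) = kg·m⁴·s⁻²·A⁻¹·mol⁻².
The exponent of s is -2.

-2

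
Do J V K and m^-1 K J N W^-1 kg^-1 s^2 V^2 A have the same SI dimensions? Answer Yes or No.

Yes

Left side:
  J = N·m (work = force × distance),
      = kg·m²·s⁻².
  V = W/A (potential = power per current),
      = kg·m²·s⁻³·A⁻¹.
  Combining: J·V·K = (kg·m²·s⁻²) · (kg·m²·s⁻³·A⁻¹) · K = kg²·m⁴·s⁻⁵·A⁻¹·K.
Right side:
  J = kg·m²·s⁻².
  N = kg·m·s⁻².
  W = kg·m²·s⁻³.
  So W⁻¹ = kg⁻¹·m⁻²·s³.
  V = kg·m²·s⁻³·A⁻¹.
  So V² = kg²·m⁴·s⁻⁶·A⁻².
  Combining: m⁻¹·K·J·N·W⁻¹·kg⁻¹·s²·V²·A = m⁻¹ · K · (kg·m²·s⁻²) · (kg·m·s⁻²) · (kg⁻¹·m⁻²·s³) · kg⁻¹ · s² · (kg²·m⁴·s⁻⁶·A⁻²) · A = kg²·m⁴·s⁻⁵·A⁻¹·K.
Both reduce to kg²·m⁴·s⁻⁵·A⁻¹·K.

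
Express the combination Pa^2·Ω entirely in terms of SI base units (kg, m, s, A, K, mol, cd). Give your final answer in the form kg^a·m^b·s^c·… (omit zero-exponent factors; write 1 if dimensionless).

kg³·s⁻⁷·A⁻²

Pa = kg·m⁻¹·s⁻².
So Pa² = kg²·m⁻²·s⁻⁴.
Ω = kg·m²·s⁻³·A⁻².
Combining: Pa²·Ω = (kg²·m⁻²·s⁻⁴) · (kg·m²·s⁻³·A⁻²) = kg³·s⁻⁷·A⁻².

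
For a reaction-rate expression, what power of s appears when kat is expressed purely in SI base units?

-1

kat = s⁻¹·mol.
The exponent of s is -1.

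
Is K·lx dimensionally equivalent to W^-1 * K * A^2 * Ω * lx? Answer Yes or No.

Yes

Left side:
  lx = m⁻²·cd.
  Combining: K·lx = K · (m⁻²·cd) = m⁻²·K·cd.
Right side:
  W = J/s (power = energy per time),
      = kg·m²·s⁻³.
  So W⁻¹ = kg⁻¹·m⁻²·s³.
  Ω = V/A (resistance = voltage per current),
      = kg·m²·s⁻³·A⁻².
  lx = lm/m² (illuminance = luminous flux per area),
      = m⁻²·cd.
  Combining: W⁻¹·K·A²·Ω·lx = (kg⁻¹·m⁻²·s³) · K · A² · (kg·m²·s⁻³·A⁻²) · (m⁻²·cd) = m⁻²·K·cd.
Both reduce to m⁻²·K·cd.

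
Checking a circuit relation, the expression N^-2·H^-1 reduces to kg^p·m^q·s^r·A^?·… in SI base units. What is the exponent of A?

N = kg·m·s⁻².
So N⁻² = kg⁻²·m⁻²·s⁴.
H = kg·m²·s⁻²·A⁻².
So H⁻¹ = kg⁻¹·m⁻²·s²·A².
Combining: N⁻²·H⁻¹ = (kg⁻²·m⁻²·s⁴) · (kg⁻¹·m⁻²·s²·A²) = kg⁻³·m⁻⁴·s⁶·A².
The exponent of A is 2.

2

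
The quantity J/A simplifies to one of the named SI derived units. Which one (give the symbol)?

J = N·m (work = force × distance),
    = kg·m²·s⁻².
Combining: A⁻¹·J = A⁻¹ · (kg·m²·s⁻²) = kg·m²·s⁻²·A⁻¹.
kg·m²·s⁻²·A⁻¹ is the base-SI form of the weber.

Wb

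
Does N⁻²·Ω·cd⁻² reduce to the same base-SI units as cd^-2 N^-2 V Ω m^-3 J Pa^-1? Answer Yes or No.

Left side:
  N = kg·m/s² = kg·m·s⁻² (force = mass × acceleration).
  So N⁻² = kg⁻²·m⁻²·s⁴.
  Ω = V/A (resistance = voltage per current),
      = kg·m²·s⁻³·A⁻².
  Combining: N⁻²·Ω·cd⁻² = (kg⁻²·m⁻²·s⁴) · (kg·m²·s⁻³·A⁻²) · cd⁻² = kg⁻¹·s·A⁻²·cd⁻².
Right side:
  N = kg·m/s² = kg·m·s⁻² (force = mass × acceleration).
  So N⁻² = kg⁻²·m⁻²·s⁴.
  V = W/A (potential = power per current),
      = kg·m²·s⁻³·A⁻¹.
  Ω = V/A (resistance = voltage per current),
      = kg·m²·s⁻³·A⁻².
  J = N·m (work = force × distance),
      = kg·m²·s⁻².
  Pa = N/m² (pressure = force per area),
      = kg·m⁻¹·s⁻².
  So Pa⁻¹ = kg⁻¹·m·s².
  Combining: cd⁻²·N⁻²·V·Ω·m⁻³·J·Pa⁻¹ = cd⁻² · (kg⁻²·m⁻²·s⁴) · (kg·m²·s⁻³·A⁻¹) · (kg·m²·s⁻³·A⁻²) · m⁻³ · (kg·m²·s⁻²) · (kg⁻¹·m·s²) = m²·s⁻²·A⁻³·cd⁻².
Left is kg⁻¹·s·A⁻²·cd⁻²; right is m²·s⁻²·A⁻³·cd⁻² — different.

No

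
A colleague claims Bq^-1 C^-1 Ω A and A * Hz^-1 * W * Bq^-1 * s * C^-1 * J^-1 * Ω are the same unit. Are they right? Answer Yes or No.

No

Left side:
  Bq = 1/s = s⁻¹ (activity is decays per second).
  So Bq⁻¹ = s.
  C = A·s = s·A (charge = current × time).
  So C⁻¹ = s⁻¹·A⁻¹.
  Ω = V/A (resistance = voltage per current),
      = kg·m²·s⁻³·A⁻².
  Combining: Bq⁻¹·C⁻¹·Ω·A = s · (s⁻¹·A⁻¹) · (kg·m²·s⁻³·A⁻²) · A = kg·m²·s⁻³·A⁻².
Right side:
  Hz = 1/s = s⁻¹ (frequency is cycles per second).
  So Hz⁻¹ = s.
  W = J/s (power = energy per time),
      = kg·m²·s⁻³.
  Bq = 1/s = s⁻¹ (activity is decays per second).
  So Bq⁻¹ = s.
  C = A·s = s·A (charge = current × time).
  So C⁻¹ = s⁻¹·A⁻¹.
  J = N·m (work = force × distance),
      = kg·m²·s⁻².
  So J⁻¹ = kg⁻¹·m⁻²·s².
  Ω = V/A (resistance = voltage per current),
      = kg·m²·s⁻³·A⁻².
  Combining: A·Hz⁻¹·W·Bq⁻¹·s·C⁻¹·J⁻¹·Ω = A · s · (kg·m²·s⁻³) · s · s · (s⁻¹·A⁻¹) · (kg⁻¹·m⁻²·s²) · (kg·m²·s⁻³·A⁻²) = kg·m²·s⁻²·A⁻².
Left is kg·m²·s⁻³·A⁻²; right is kg·m²·s⁻²·A⁻² — different.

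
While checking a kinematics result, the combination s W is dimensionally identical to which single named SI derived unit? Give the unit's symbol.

W = kg·m²·s⁻³.
Combining: s·W = s · (kg·m²·s⁻³) = kg·m²·s⁻².
kg·m²·s⁻² is the base-SI form of the joule.

J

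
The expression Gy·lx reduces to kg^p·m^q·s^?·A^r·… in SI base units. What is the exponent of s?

Gy = m²·s⁻².
lx = m⁻²·cd.
Combining: Gy·lx = (m²·s⁻²) · (m⁻²·cd) = s⁻²·cd.
The exponent of s is -2.

-2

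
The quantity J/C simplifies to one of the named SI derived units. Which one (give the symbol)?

V

C = s·A.
So C⁻¹ = s⁻¹·A⁻¹.
J = kg·m²·s⁻².
Combining: C⁻¹·J = (s⁻¹·A⁻¹) · (kg·m²·s⁻²) = kg·m²·s⁻³·A⁻¹.
kg·m²·s⁻³·A⁻¹ is the base-SI form of the volt.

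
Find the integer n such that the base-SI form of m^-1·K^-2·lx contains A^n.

0

lx = m⁻²·cd.
Combining: m⁻¹·K⁻²·lx = m⁻¹ · K⁻² · (m⁻²·cd) = m⁻³·K⁻²·cd.
The exponent of A is 0.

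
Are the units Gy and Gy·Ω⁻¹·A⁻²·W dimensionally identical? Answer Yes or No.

Yes

Left side:
  Gy = m²·s⁻².
Right side:
  Gy = m²·s⁻².
  Ω = kg·m²·s⁻³·A⁻².
  So Ω⁻¹ = kg⁻¹·m⁻²·s³·A².
  W = kg·m²·s⁻³.
  Combining: Gy·Ω⁻¹·A⁻²·W = (m²·s⁻²) · (kg⁻¹·m⁻²·s³·A²) · A⁻² · (kg·m²·s⁻³) = m²·s⁻².
Both reduce to m²·s⁻².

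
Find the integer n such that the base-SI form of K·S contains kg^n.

-1

S = 1/Ω (conductance is reciprocal resistance),
    = kg⁻¹·m⁻²·s³·A².
Combining: K·S = K · (kg⁻¹·m⁻²·s³·A²) = kg⁻¹·m⁻²·s³·A²·K.
The exponent of kg is -1.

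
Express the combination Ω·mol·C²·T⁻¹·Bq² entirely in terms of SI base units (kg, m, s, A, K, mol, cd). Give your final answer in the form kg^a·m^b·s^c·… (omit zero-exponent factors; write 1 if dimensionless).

Ω = V/A (resistance = voltage per current),
    = kg·m²·s⁻³·A⁻².
C = A·s = s·A (charge = current × time).
So C² = s²·A².
T = Wb/m² (flux density = flux per area),
    = kg·s⁻²·A⁻¹.
So T⁻¹ = kg⁻¹·s²·A.
Bq = 1/s = s⁻¹ (activity is decays per second).
So Bq² = s⁻².
Combining: Ω·mol·C²·T⁻¹·Bq² = (kg·m²·s⁻³·A⁻²) · mol · (s²·A²) · (kg⁻¹·s²·A) · s⁻² = m²·s⁻¹·A·mol.

m²·s⁻¹·A·mol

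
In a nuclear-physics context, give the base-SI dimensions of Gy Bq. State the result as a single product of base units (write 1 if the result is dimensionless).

m²·s⁻³

Gy = J/kg (absorbed dose = energy per mass),
    = m²·s⁻².
Bq = 1/s = s⁻¹ (activity is decays per second).
Combining: Gy·Bq = (m²·s⁻²) · s⁻¹ = m²·s⁻³.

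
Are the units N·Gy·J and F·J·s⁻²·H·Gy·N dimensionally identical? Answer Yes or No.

Yes

Left side:
  N = kg·m·s⁻².
  Gy = m²·s⁻².
  J = kg·m²·s⁻².
  Combining: N·Gy·J = (kg·m·s⁻²) · (m²·s⁻²) · (kg·m²·s⁻²) = kg²·m⁵·s⁻⁶.
Right side:
  F = C/V (capacitance = charge per voltage),
      = A·s/(kg·m²·s⁻³·A⁻¹) (substituting C and V),
      = kg⁻¹·m⁻²·s⁴·A².
  J = N·m (work = force × distance),
      = kg·m²·s⁻².
  H = Wb/A (inductance = flux per current),
      = kg·m²·s⁻²·A⁻².
  Gy = J/kg (absorbed dose = energy per mass),
      = m²·s⁻².
  N = kg·m/s² = kg·m·s⁻² (force = mass × acceleration).
  Combining: F·J·s⁻²·H·Gy·N = (kg⁻¹·m⁻²·s⁴·A²) · (kg·m²·s⁻²) · s⁻² · (kg·m²·s⁻²·A⁻²) · (m²·s⁻²) · (kg·m·s⁻²) = kg²·m⁵·s⁻⁶.
Both reduce to kg²·m⁵·s⁻⁶.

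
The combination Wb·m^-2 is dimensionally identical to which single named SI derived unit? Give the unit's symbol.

T

Wb = V·s (flux: a volt is a weber per second),
    = kg·m²·s⁻²·A⁻¹.
Combining: Wb·m⁻² = (kg·m²·s⁻²·A⁻¹) · m⁻² = kg·s⁻²·A⁻¹.
kg·s⁻²·A⁻¹ is the base-SI form of the tesla.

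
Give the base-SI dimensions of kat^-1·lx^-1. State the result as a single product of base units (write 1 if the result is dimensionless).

kat = s⁻¹·mol.
So kat⁻¹ = s·mol⁻¹.
lx = m⁻²·cd.
So lx⁻¹ = m²·cd⁻¹.
Combining: kat⁻¹·lx⁻¹ = (s·mol⁻¹) · (m²·cd⁻¹) = m²·s·mol⁻¹·cd⁻¹.

m²·s·mol⁻¹·cd⁻¹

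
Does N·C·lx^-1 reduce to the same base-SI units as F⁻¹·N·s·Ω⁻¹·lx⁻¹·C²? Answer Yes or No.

Left side:
  N = kg·m·s⁻².
  C = s·A.
  lx = m⁻²·cd.
  So lx⁻¹ = m²·cd⁻¹.
  Combining: N·C·lx⁻¹ = (kg·m·s⁻²) · (s·A) · (m²·cd⁻¹) = kg·m³·s⁻¹·A·cd⁻¹.
Right side:
  F = C/V (capacitance = charge per voltage),
      = A·s/(kg·m²·s⁻³·A⁻¹) (substituting C and V),
      = kg⁻¹·m⁻²·s⁴·A².
  So F⁻¹ = kg·m²·s⁻⁴·A⁻².
  N = kg·m/s² = kg·m·s⁻² (force = mass × acceleration).
  Ω = V/A (resistance = voltage per current),
      = kg·m²·s⁻³·A⁻².
  So Ω⁻¹ = kg⁻¹·m⁻²·s³·A².
  lx = lm/m² (illuminance = luminous flux per area),
      = m⁻²·cd.
  So lx⁻¹ = m²·cd⁻¹.
  C = A·s = s·A (charge = current × time).
  So C² = s²·A².
  Combining: F⁻¹·N·s·Ω⁻¹·lx⁻¹·C² = (kg·m²·s⁻⁴·A⁻²) · (kg·m·s⁻²) · s · (kg⁻¹·m⁻²·s³·A²) · (m²·cd⁻¹) · (s²·A²) = kg·m³·A²·cd⁻¹.
Left is kg·m³·s⁻¹·A·cd⁻¹; right is kg·m³·A²·cd⁻¹ — different.

No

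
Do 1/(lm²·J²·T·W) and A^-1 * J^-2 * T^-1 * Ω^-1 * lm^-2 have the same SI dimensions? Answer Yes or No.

No

Left side:
  lm = cd·sr = cd (luminous flux; sr is dimensionless).
  So lm⁻² = cd⁻².
  J = N·m (work = force × distance),
      = kg·m²·s⁻².
  So J⁻² = kg⁻²·m⁻⁴·s⁴.
  T = Wb/m² (flux density = flux per area),
      = kg·s⁻²·A⁻¹.
  So T⁻¹ = kg⁻¹·s²·A.
  W = J/s (power = energy per time),
      = kg·m²·s⁻³.
  So W⁻¹ = kg⁻¹·m⁻²·s³.
  Combining: lm⁻²·J⁻²·T⁻¹·W⁻¹ = cd⁻² · (kg⁻²·m⁻⁴·s⁴) · (kg⁻¹·s²·A) · (kg⁻¹·m⁻²·s³) = kg⁻⁴·m⁻⁶·s⁹·A·cd⁻².
Right side:
  J = N·m (work = force × distance),
      = kg·m²·s⁻².
  So J⁻² = kg⁻²·m⁻⁴·s⁴.
  T = Wb/m² (flux density = flux per area),
      = kg·s⁻²·A⁻¹.
  So T⁻¹ = kg⁻¹·s²·A.
  Ω = V/A (resistance = voltage per current),
      = kg·m²·s⁻³·A⁻².
  So Ω⁻¹ = kg⁻¹·m⁻²·s³·A².
  lm = cd·sr = cd (luminous flux; sr is dimensionless).
  So lm⁻² = cd⁻².
  Combining: A⁻¹·J⁻²·T⁻¹·Ω⁻¹·lm⁻² = A⁻¹ · (kg⁻²·m⁻⁴·s⁴) · (kg⁻¹·s²·A) · (kg⁻¹·m⁻²·s³·A²) · cd⁻² = kg⁻⁴·m⁻⁶·s⁹·A²·cd⁻².
Left is kg⁻⁴·m⁻⁶·s⁹·A·cd⁻²; right is kg⁻⁴·m⁻⁶·s⁹·A²·cd⁻² — different.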